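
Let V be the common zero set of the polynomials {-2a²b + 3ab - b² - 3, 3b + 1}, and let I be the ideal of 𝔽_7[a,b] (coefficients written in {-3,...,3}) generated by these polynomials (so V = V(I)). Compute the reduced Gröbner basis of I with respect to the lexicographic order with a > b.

f_1 = -2a²b + 3ab - b² - 3, LT = a²b.
f_2 = 3b + 1, LT = b.

S(f_1,f_2): lcm = a²b. S = 2a² + 2ab - 3b² - 2.
  reduce S modulo (f_1, f_2):
  remainder 2a² - 3a ≠ 0; add g_3 = 2a² - 3a to the basis.

The other S-polynomials (S(f_1,g_3), S(f_2,g_3)) all reduce to 0 modulo the current basis, so we have a Gröbner basis.
Inter-reduce: drop elements whose leading term is divisible by another's, tail-reduce, and make monic.

G = {a² + 2a, b - 2}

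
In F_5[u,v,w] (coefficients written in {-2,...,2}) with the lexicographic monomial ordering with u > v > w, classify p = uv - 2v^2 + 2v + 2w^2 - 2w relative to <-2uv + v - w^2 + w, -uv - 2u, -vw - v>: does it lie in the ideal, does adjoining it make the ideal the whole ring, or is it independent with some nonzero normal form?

First compute the reduced Gröbner basis of I by Buchberger's algorithm.
f_1 = -2uv + v - w^2 + w, LT = uv.
f_2 = -uv - 2u, LT = uv.
f_3 = -vw - v, LT = vw.

S(f_1,f_2): lcm = uv. S = -2u + 2v - 2w^2 + 2w.
  leading term u: no divisor's leading term divides it; move -2u to the remainder.
  leading term v: no divisor's leading term divides it; move 2v to the remainder.
  leading term w^2: no divisor's leading term divides it; move -2w^2 to the remainder.
  leading term w: no divisor's leading term divides it; move 2w to the remainder.
  remainder -2u + 2v - 2w^2 + 2w ≠ 0; add h_4 = -2u + 2v - 2w^2 + 2w to the basis.

S(f_1,f_3): lcm = uvw. S = -uv + 2vw - 2w^3 + 2w^2.
  leading term uv: subtract (-2)·f_1 from -uv + 2vw - 2w^3 + 2w^2 → 2vw + 2v - 2w^3 + 2w
  leading term vw: subtract (-2)·f_3 from 2vw + 2v - 2w^3 + 2w → -2w^3 + 2w
  leading term w^3: no divisor's leading term divides it; move -2w^3 to the remainder.
  leading term w: no divisor's leading term divides it; move 2w to the remainder.
  remainder -2w^3 + 2w ≠ 0; add h_5 = -2w^3 + 2w to the basis.

S(f_1,h_4): lcm = uv. S = v^2 - vw^2 + vw + 2v - 2w^2 + 2w.
  leading term v^2: no divisor's leading term divides it; move v^2 to the remainder.
  leading term vw^2: subtract (w)·f_3 from -vw^2 + vw + 2v - 2w^2 + 2w → 2vw + 2v - 2w^2 + 2w
  leading term vw: subtract (-2)·f_3 from 2vw + 2v - 2w^2 + 2w → -2w^2 + 2w
  leading term w^2: no divisor's leading term divides it; move -2w^2 to the remainder.
  leading term w: no divisor's leading term divides it; move 2w to the remainder.
  remainder v^2 - 2w^2 + 2w ≠ 0; add h_6 = v^2 - 2w^2 + 2w to the basis.

The other S-polynomials (S(f_2,f_3), S(f_2,h_4), S(f_3,h_4), S(f_1,h_5), S(f_2,h_5), S(f_3,h_5), S(h_4,h_5), S(f_1,h_6), S(f_2,h_6), S(f_3,h_6), S(h_4,h_6), S(h_5,h_6)) all reduce to 0 modulo the current basis, so we have a Gröbner basis.
Inter-reduce: drop elements whose leading term is divisible by another's, tail-reduce, and make monic.
Reduced Gröbner basis: {u - v + w^2 - w, v^2 - 2w^2 + 2w, vw + v, w^3 - w}.
Label its elements g_1 = u - v + w^2 - w, g_2 = v^2 - 2w^2 + 2w, g_3 = vw + v, g_4 = w^3 - w.

Reduce p = uv - 2v^2 + 2v + 2w^2 - 2w modulo G:
  leading term uv: subtract (v)·g_1 from uv - 2v^2 + 2v + 2w^2 - 2w → -v^2 - vw^2 + vw + 2v + 2w^2 - 2w
  leading term v^2: subtract (-1)·g_2 from -v^2 - vw^2 + vw + 2v + 2w^2 - 2w → -vw^2 + vw + 2v
  leading term vw^2: subtract (-w)·g_3 from -vw^2 + vw + 2v → 2vw + 2v
  leading term vw: subtract (2)·g_3 from 2vw + 2v → 0
  normal form = 0.
Since the normal form is 0, p ∈ I.

uv - 2v^2 + 2v + 2w^2 - 2w lies in I (it reduces to 0).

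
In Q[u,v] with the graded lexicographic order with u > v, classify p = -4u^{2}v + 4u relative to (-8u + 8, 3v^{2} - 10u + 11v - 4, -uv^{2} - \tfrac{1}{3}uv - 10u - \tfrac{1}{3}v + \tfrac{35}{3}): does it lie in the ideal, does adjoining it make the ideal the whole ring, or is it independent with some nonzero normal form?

First compute the reduced Gröbner basis of I by Buchberger's algorithm.
f_1 = -8u + 8, LT = u.
f_2 = 3v^{2} - 10u + 11v - 4, LT = v^{2}.
f_3 = -uv^{2} - \tfrac{1}{3}uv - 10u - \tfrac{1}{3}v + \tfrac{35}{3}, LT = uv^{2}.

S(f_1,f_3): lcm = uv^{2}. S = -\tfrac{1}{3}uv - v^{2} - 10u - \tfrac{1}{3}v + \tfrac{35}{3}.
  leading term uv: subtract (\tfrac{1}{24}v)·f_1 from -\tfrac{1}{3}uv - v^{2} - 10u - \tfrac{1}{3}v + \tfrac{35}{3} → -v^{2} - 10u - \tfrac{2}{3}v + \tfrac{35}{3}
  leading term v^{2}: subtract (-\tfrac{1}{3})·f_2 from -v^{2} - 10u - \tfrac{2}{3}v + \tfrac{35}{3} → -\tfrac{40}{3}u + 3v + \tfrac{31}{3}
  leading term u: subtract (\tfrac{5}{3})·f_1 from -\tfrac{40}{3}u + 3v + \tfrac{31}{3} → 3v - 3
  leading term v: no divisor's leading term divides it; move 3v to the remainder.
  leading term 1: no divisor's leading term divides it; move -3 to the remainder.
  remainder 3v - 3 ≠ 0; add h_4 = 3v - 3 to the basis.

The other S-polynomials (S(f_1,f_2), S(f_2,f_3), S(f_1,h_4), S(f_2,h_4), S(f_3,h_4)) all reduce to 0 modulo the current basis, so we have a Gröbner basis.
Inter-reduce: drop elements whose leading term is divisible by another's, tail-reduce, and make monic.
Reduced Gröbner basis: {u - 1, v - 1}.
Label its elements g_1 = u - 1, g_2 = v - 1.

Reduce p = -4u^{2}v + 4u modulo G:
  leading term u^{2}v: subtract (-4uv)·g_1 from -4u^{2}v + 4u → -4uv + 4u
  leading term uv: subtract (-4v)·g_1 from -4uv + 4u → 4u - 4v
  leading term u: subtract (4)·g_1 from 4u - 4v → -4v + 4
  leading term v: subtract (-4)·g_2 from -4v + 4 → 0
  normal form = 0.
Since the normal form is 0, p ∈ I.

The remainder on division by a Gröbner basis is unique — it is the normal form.

-4u^{2}v + 4u lies in I (it reduces to 0).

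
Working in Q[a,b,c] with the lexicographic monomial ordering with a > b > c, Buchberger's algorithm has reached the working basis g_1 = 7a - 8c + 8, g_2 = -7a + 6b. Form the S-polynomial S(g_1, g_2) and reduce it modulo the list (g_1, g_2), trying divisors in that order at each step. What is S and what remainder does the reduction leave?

lcm(LM(g_1), LM(g_2)) = a.
S = (lcm/LT(g_1))·g_1 − (lcm/LT(g_2))·g_2 = 6/7b - 8/7c + 8/7.
Reduce S modulo (g_1, g_2) in that order:
  leading term b: no divisor's leading term divides it; move 6/7b to the remainder.
  leading term c: no divisor's leading term divides it; move -8/7c to the remainder.
  leading term 1: no divisor's leading term divides it; move 8/7 to the remainder.
The remainder 6/7b - 8/7c + 8/7 is nonzero, so it would be added as the next basis element.

S(g_1, g_2) = 6/7b - 8/7c + 8/7; remainder on division = 6/7b - 8/7c + 8/7.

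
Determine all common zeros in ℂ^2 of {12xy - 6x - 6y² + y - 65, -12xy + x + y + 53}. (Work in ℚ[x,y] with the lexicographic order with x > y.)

{(-4, -1), (43/48 + 13*sqrt(1735)*I/240, 17/24 - sqrt(1735)*I/24), (43/48 - 13*sqrt(1735)*I/240, 17/24 + sqrt(1735)*I/24)}

Compute a lex Gröbner basis by Buchberger's algorithm.
f_1 = 12xy - 6x - 6y² + y - 65, LT = xy.
f_2 = -12xy + x + y + 53, LT = xy.

S(f_1,f_2): lcm = xy. S = -5/12x - ½y² + ⅙y - 1.
  leading term x: no divisor's leading term divides it; move -5/12x to the remainder.
  leading term y²: no divisor's leading term divides it; move -½y² to the remainder.
  leading term y: no divisor's leading term divides it; move ⅙y to the remainder.
  leading term 1: no divisor's leading term divides it; move -1 to the remainder.
  remainder -5/12x - ½y² + ⅙y - 1 ≠ 0; add h_3 = -5/12x - ½y² + ⅙y - 1 to the basis.

S(f_1,h_3): lcm = xy. S = -½x - 6/5y³ - 1/10y² - 139/60y - 65/12.
  leading term x: subtract (6/5)·h_3 from -½x - 6/5y³ - 1/10y² - 139/60y - 65/12 → -6/5y³ + ½y² - 151/60y - 253/60
  leading term y³: no divisor's leading term divides it; move -6/5y³ to the remainder.
  leading term y²: no divisor's leading term divides it; move ½y² to the remainder.
  leading term y: no divisor's leading term divides it; move -151/60y to the remainder.
  leading term 1: no divisor's leading term divides it; move -253/60 to the remainder.
  remainder -6/5y³ + ½y² - 151/60y - 253/60 ≠ 0; add h_4 = -6/5y³ + ½y² - 151/60y - 253/60 to the basis.

S(f_2,h_3): lcm = xy. S = -1/12x - 6/5y³ + ⅖y² - 149/60y - 53/12.
  leading term x: subtract (⅕)·h_3 from -1/12x - 6/5y³ + ⅖y² - 149/60y - 53/12 → -6/5y³ + ½y² - 151/60y - 253/60
  leading term y³: subtract (1)·h_4 from -6/5y³ + ½y² - 151/60y - 253/60 → 0
  remainder 0.

S(f_1,h_4): lcm = xy³. S = -1/12xy² - 151/72xy - 253/72x - ½y⁴ + 1/12y³ - 65/12y².
  leading term xy²: subtract (-1/144y)·f_1 from -1/12xy² - 151/72xy - 253/72x - ½y⁴ + 1/12y³ - 65/12y² → -77/36xy - 253/72x - ½y⁴ + 1/24y³ - 779/144y² - 65/144y
  leading term xy: subtract (-77/432)·f_1 from -77/36xy - 253/72x - ½y⁴ + 1/24y³ - 779/144y² - 65/144y → -55/12x - ½y⁴ + 1/24y³ - 311/48y² - 59/216y - 5005/432
  leading term x: subtract (11)·h_3 from -55/12x - ½y⁴ + 1/24y³ - 311/48y² - 59/216y - 5005/432 → -½y⁴ + 1/24y³ - 47/48y² - 455/216y - 253/432
  leading term y⁴: subtract (5/12y)·h_4 from -½y⁴ + 1/24y³ - 47/48y² - 455/216y - 253/432 → -⅙y³ + 5/72y² - 151/432y - 253/432
  leading term y³: subtract (5/36)·h_4 from -⅙y³ + 5/72y² - 151/432y - 253/432 → 0
  remainder 0.

S(f_2,h_4): lcm = xy³. S = ⅓xy² - 151/72xy - 253/72x - 1/12y³ - 53/12y².
  leading term xy²: subtract (1/36y)·f_1 from ⅓xy² - 151/72xy - 253/72x - 1/12y³ - 53/12y² → -139/72xy - 253/72x + 1/12y³ - 40/9y² + 65/36y
  leading term xy: subtract (-139/864)·f_1 from -139/72xy - 253/72x + 1/12y³ - 40/9y² + 65/36y → -215/48x + 1/12y³ - 779/144y² + 1699/864y - 9035/864
  leading term x: subtract (43/4)·h_3 from -215/48x + 1/12y³ - 779/144y² + 1699/864y - 9035/864 → 1/12y³ - 5/144y² + 151/864y + 253/864
  leading term y³: subtract (-5/72)·h_4 from 1/12y³ - 5/144y² + 151/864y + 253/864 → 0
  remainder 0.

S(h_3,h_4): leading monomials are coprime, so the S-polynomial reduces to 0 (Buchberger's first criterion).
Every S-polynomial of the final basis reduces to 0, so we have a Gröbner basis.
Inter-reduce: drop elements whose leading term is divisible by another's, tail-reduce, and make monic.
Reduced Gröbner basis: {x + 6/5y² - ⅖y + 12/5, y³ - 5/12y² + 151/72y + 253/72}.

The lex basis is triangular: the last element involves only y. Solving y³ - 5/12y² + 151/72y + 253/72 = 0 gives y ∈ {-1, 17/24 - sqrt(1735)*I/24, 17/24 + sqrt(1735)*I/24}; substituting each value into the earlier elements determines the remaining variables.
  y = -1: the earlier basis element becomes x + 4 = 0, giving x = -4 — point (-4, -1).
  y = 17/24 - sqrt(1735)*I/24: the earlier basis element becomes x - 43/48 - 13*sqrt(1735)*I/240 = 0, giving x = 43/48 + 13*sqrt(1735)*I/240 — point (43/48 + 13*sqrt(1735)*I/240, 17/24 - sqrt(1735)*I/24).
  y = 17/24 + sqrt(1735)*I/24: the earlier basis element becomes x - 43/48 + 13*sqrt(1735)*I/240 = 0, giving x = 43/48 - 13*sqrt(1735)*I/240 — point (43/48 - 13*sqrt(1735)*I/240, 17/24 + sqrt(1735)*I/24).
Check: every point annihilates each of the original generators.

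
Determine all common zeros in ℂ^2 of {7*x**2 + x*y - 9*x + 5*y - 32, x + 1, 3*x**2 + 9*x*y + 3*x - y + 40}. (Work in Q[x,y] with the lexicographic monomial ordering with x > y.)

Compute a lex Gröbner basis by Buchberger's algorithm.
f_1 = 7*x**2 + x*y - 9*x + 5*y - 32, LT = x**2.
f_2 = x + 1, LT = x.
f_3 = 3*x**2 + 9*x*y + 3*x - y + 40, LT = x**2.

S(f_1,f_2): lcm = x**2. S = 1/7*x*y - 16/7*x + 5/7*y - 32/7.
  leading term x*y: subtract (1/7*y)·f_2 from 1/7*x*y - 16/7*x + 5/7*y - 32/7 → -16/7*x + 4/7*y - 32/7
  leading term x: subtract (-16/7)·f_2 from -16/7*x + 4/7*y - 32/7 → 4/7*y - 16/7
  leading term y: no divisor's leading term divides it; move 4/7*y to the remainder.
  leading term 1: no divisor's leading term divides it; move -16/7 to the remainder.
  remainder 4/7*y - 16/7 ≠ 0; add h_4 = 4/7*y - 16/7 to the basis.

The other S-polynomials (S(f_1,f_3), S(f_2,f_3), S(f_1,h_4), S(f_2,h_4), S(f_3,h_4)) all reduce to 0 modulo the current basis, so we have a Gröbner basis.
Inter-reduce: drop elements whose leading term is divisible by another's, tail-reduce, and make monic.
Reduced Gröbner basis: {x + 1, y - 4}.

Since the basis is lex-ordered, y - 4 is univariate in y. Its roots are {4}. Back-substituting each root into the other basis elements fixes the other coordinates.
  y = 4: the earlier basis element becomes x + 1 = 0, giving x = -1 — point (-1, 4).
This is the nonlinear analogue of row-reducing a linear system.

{(-1, 4)}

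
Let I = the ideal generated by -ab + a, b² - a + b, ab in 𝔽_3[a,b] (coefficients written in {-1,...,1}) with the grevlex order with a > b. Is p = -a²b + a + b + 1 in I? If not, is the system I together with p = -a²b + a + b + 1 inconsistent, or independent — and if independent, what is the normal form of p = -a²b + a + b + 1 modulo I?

-a²b + a + b + 1 is independent of I; its normal form modulo I is b + 1.

First compute the reduced Gröbner basis of I by Buchberger's algorithm.
f_1 = -ab + a, LT = ab.
f_2 = b² - a + b, LT = b².
f_3 = ab, LT = ab.

S(f_1,f_2): lcm = ab². S = a² + ab.
  leading term a²: no divisor's leading term divides it; move a² to the remainder.
  leading term ab: subtract (-1)·f_1 from ab → a
  leading term a: no divisor's leading term divides it; move a to the remainder.
  remainder a² + a ≠ 0; add h_4 = a² + a to the basis.

S(f_1,f_3): lcm = ab. S = -a.
  leading term a: no divisor's leading term divides it; move -a to the remainder.
  remainder -a ≠ 0; add h_5 = -a to the basis.

The other S-polynomials (S(f_2,f_3), S(f_1,h_4), S(f_2,h_4), S(f_3,h_4), S(f_1,h_5), S(f_2,h_5), S(f_3,h_5), S(h_4,h_5)) all reduce to 0 modulo the current basis, so we have a Gröbner basis.
Inter-reduce: drop elements whose leading term is divisible by another's, tail-reduce, and make monic.
Reduced Gröbner basis: {b² + b, a}.
Label its elements g_1 = b² + b, g_2 = a.

Reduce p = -a²b + a + b + 1 modulo G:
  leading term a²b: subtract (-ab)·g_2 from -a²b + a + b + 1 → a + b + 1
  leading term a: subtract (1)·g_2 from a + b + 1 → b + 1
  leading term b: no divisor's leading term divides it; move b to the remainder.
  leading term 1: no divisor's leading term divides it; move 1 to the remainder.
  normal form = b + 1.
The normal form is nonzero, so p ∉ I. Since p minus its normal form lies in I, I + (p) = I + (r) where r = b + 1; decide whether this ideal is the whole ring.
Run Buchberger on G together with r (pairs among the g_i already reduce to 0 since G is a Gröbner basis):
g_1 = b² + b, LT = b².
g_2 = a, LT = a.
r = b + 1, LT = b.

The S-polynomials (S(g_1,g_2), S(g_1,r), S(g_2,r)) all reduce to 0 modulo the current basis, so we have a Gröbner basis.
Inter-reduce: drop elements whose leading term is divisible by another's, tail-reduce, and make monic.
Reduced Gröbner basis: {a, b + 1}.
The reduced Gröbner basis of I + (p) is {a, b + 1} ≠ {1}, a proper ideal, so the enlarged system stays consistent: p is independent of I, with normal form b + 1.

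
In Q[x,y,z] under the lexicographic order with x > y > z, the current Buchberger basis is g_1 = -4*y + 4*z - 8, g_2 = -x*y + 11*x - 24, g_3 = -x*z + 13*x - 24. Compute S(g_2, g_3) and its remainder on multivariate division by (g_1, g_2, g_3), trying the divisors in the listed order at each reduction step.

S(g_2, g_3) = 13*x*y - 11*x*z - 24*y + 24*z; remainder on division = 0.

lcm(LM(g_2), LM(g_3)) = x*y*z.
S = (lcm/LT(g_2))·g_2 − (lcm/LT(g_3))·g_3 = 13*x*y - 11*x*z - 24*y + 24*z.
Reduce S modulo (g_1, g_2, g_3) in that order:
  leading term x*y: subtract (-13/4*x)·g_1 from 13*x*y - 11*x*z - 24*y + 24*z → 2*x*z - 26*x - 24*y + 24*z
  leading term x*z: subtract (-2)·g_3 from 2*x*z - 26*x - 24*y + 24*z → -24*y + 24*z - 48
  leading term y: subtract (6)·g_1 from -24*y + 24*z - 48 → 0
The remainder is 0, so this S-polynomial contributes no new basis element.
This is the inner loop of Buchberger's algorithm — each nonzero remainder becomes a new basis element.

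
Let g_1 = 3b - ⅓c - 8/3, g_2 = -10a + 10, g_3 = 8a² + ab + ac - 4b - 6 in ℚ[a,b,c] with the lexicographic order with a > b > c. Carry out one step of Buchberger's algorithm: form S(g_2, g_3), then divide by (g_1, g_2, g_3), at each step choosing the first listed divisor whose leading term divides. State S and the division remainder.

lcm(LM(g_2), LM(g_3)) = a².
S = (lcm/LT(g_2))·g_2 − (lcm/LT(g_3))·g_3 = -⅛ab - ⅛ac - a + ½b + ¾.
Reduce S modulo (g_1, g_2, g_3) in that order:
  leading term ab: subtract (-1/24a)·g_1 from -⅛ab - ⅛ac - a + ½b + ¾ → -5/36ac - 10/9a + ½b + ¾
  leading term ac: subtract (1/72c)·g_2 from -5/36ac - 10/9a + ½b + ¾ → -10/9a + ½b - 5/36c + ¾
  leading term a: subtract (1/9)·g_2 from -10/9a + ½b - 5/36c + ¾ → ½b - 5/36c - 13/36
  leading term b: subtract (⅙)·g_1 from ½b - 5/36c - 13/36 → -1/12c + 1/12
  leading term c: no divisor's leading term divides it; move -1/12c to the remainder.
  leading term 1: no divisor's leading term divides it; move 1/12 to the remainder.
The remainder -1/12c + 1/12 is nonzero, so it would be added as the next basis element.
An S-polynomial is built so that the two leading terms cancel; whether anything survives reduction is exactly the Gröbner-basis criterion.

S(g_2, g_3) = -⅛ab - ⅛ac - a + ½b + ¾; remainder on division = -1/12c + 1/12.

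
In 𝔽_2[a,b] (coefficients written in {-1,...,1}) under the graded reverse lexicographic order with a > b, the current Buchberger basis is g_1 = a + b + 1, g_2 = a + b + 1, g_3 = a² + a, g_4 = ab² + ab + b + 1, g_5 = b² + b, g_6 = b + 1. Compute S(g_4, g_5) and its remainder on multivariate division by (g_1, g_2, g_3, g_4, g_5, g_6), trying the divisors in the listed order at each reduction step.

S(g_4, g_5) = b + 1; remainder on division = 0.

lcm(LM(g_4), LM(g_5)) = ab².
S = (lcm/LT(g_4))·g_4 − (lcm/LT(g_5))·g_5 = b + 1.
Reduce S modulo (g_1, g_2, g_3, g_4, g_5, g_6) in that order:
  leading term b: subtract (1)·g_6 from b + 1 → 0
The remainder is 0, so this S-polynomial contributes no new basis element.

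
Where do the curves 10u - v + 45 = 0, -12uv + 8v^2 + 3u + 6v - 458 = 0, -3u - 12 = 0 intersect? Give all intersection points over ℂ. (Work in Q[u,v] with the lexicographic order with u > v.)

{(-4, 5)}

Compute a lex Gröbner basis by Buchberger's algorithm.
f_1 = 10u - v + 45, LT = u.
f_2 = -12uv + 3u + 8v^2 + 6v - 458, LT = uv.
f_3 = -3u - 12, LT = u.

S(f_1,f_2): lcm = uv. S = 1/4u + 17/30v^2 + 5v - 229/6.
  leading term u: subtract (1/40)·f_1 from 1/4u + 17/30v^2 + 5v - 229/6 → 17/30v^2 + 201/40v - 943/24
  leading term v^2: no divisor's leading term divides it; move 17/30v^2 to the remainder.
  leading term v: no divisor's leading term divides it; move 201/40v to the remainder.
  leading term 1: no divisor's leading term divides it; move -943/24 to the remainder.
  remainder 17/30v^2 + 201/40v - 943/24 ≠ 0; add h_4 = 17/30v^2 + 201/40v - 943/24 to the basis.

S(f_1,f_3): lcm = u. S = -1/10v + 1/2.
  leading term v: no divisor's leading term divides it; move -1/10v to the remainder.
  leading term 1: no divisor's leading term divides it; move 1/2 to the remainder.
  remainder -1/10v + 1/2 ≠ 0; add h_5 = -1/10v + 1/2 to the basis.

The other S-polynomials (S(f_2,f_3), S(f_1,h_4), S(f_2,h_4), S(f_3,h_4), S(f_1,h_5), S(f_2,h_5), S(f_3,h_5), S(h_4,h_5)) all reduce to 0 modulo the current basis, so we have a Gröbner basis.
Inter-reduce: drop elements whose leading term is divisible by another's, tail-reduce, and make monic.
Reduced Gröbner basis: {u + 4, v - 5}.

The lex basis is triangular: the last element involves only v. Solving v - 5 = 0 gives v ∈ {5}; substituting each value into the earlier elements determines the remaining variables.
  v = 5: the earlier basis element becomes u + 4 = 0, giving u = -4 — point (-4, 5).
A lex Gröbner basis triangularizes the system, enabling back-substitution.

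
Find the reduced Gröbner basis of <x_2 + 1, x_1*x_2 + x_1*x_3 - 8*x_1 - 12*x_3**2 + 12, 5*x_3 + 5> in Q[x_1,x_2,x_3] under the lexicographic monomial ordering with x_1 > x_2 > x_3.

f_1 = x_2 + 1, LT = x_2.
f_2 = x_1*x_2 + x_1*x_3 - 8*x_1 - 12*x_3**2 + 12, LT = x_1*x_2.
f_3 = 5*x_3 + 5, LT = x_3.

S(f_1,f_2): lcm = x_1*x_2. S = -x_1*x_3 + 9*x_1 + 12*x_3**2 - 12.
  leading term x_1*x_3: subtract (-1/5*x_1)·f_3 from -x_1*x_3 + 9*x_1 + 12*x_3**2 - 12 → 10*x_1 + 12*x_3**2 - 12
  leading term x_1: no divisor's leading term divides it; move 10*x_1 to the remainder.
  leading term x_3**2: subtract (12/5*x_3)·f_3 from 12*x_3**2 - 12 → -12*x_3 - 12
  leading term x_3: subtract (-12/5)·f_3 from -12*x_3 - 12 → 0
  remainder 10*x_1 ≠ 0; add g_4 = 10*x_1 to the basis.

S(f_1,f_3): leading monomials are coprime, so the S-polynomial reduces to 0 (Buchberger's first criterion).
S(f_2,f_3): leading monomials are coprime, so the S-polynomial reduces to 0 (Buchberger's first criterion).
S(f_1,g_4): leading monomials are coprime, so the S-polynomial reduces to 0 (Buchberger's first criterion).
S(f_2,g_4): lcm = x_1*x_2. S = x_1*x_3 - 8*x_1 - 12*x_3**2 + 12.
  leading term x_1*x_3: subtract (1/5*x_1)·f_3 from x_1*x_3 - 8*x_1 - 12*x_3**2 + 12 → -9*x_1 - 12*x_3**2 + 12
  leading term x_1: subtract (-9/10)·g_4 from -9*x_1 - 12*x_3**2 + 12 → -12*x_3**2 + 12
  leading term x_3**2: subtract (-12/5*x_3)·f_3 from -12*x_3**2 + 12 → 12*x_3 + 12
  leading term x_3: subtract (12/5)·f_3 from 12*x_3 + 12 → 0
  remainder 0.

S(f_3,g_4): leading monomials are coprime, so the S-polynomial reduces to 0 (Buchberger's first criterion).
Every S-polynomial of the final basis reduces to 0, so we have a Gröbner basis.
Inter-reduce: drop elements whose leading term is divisible by another's, tail-reduce, and make monic.

G = {x_1, x_2 + 1, x_3 + 1}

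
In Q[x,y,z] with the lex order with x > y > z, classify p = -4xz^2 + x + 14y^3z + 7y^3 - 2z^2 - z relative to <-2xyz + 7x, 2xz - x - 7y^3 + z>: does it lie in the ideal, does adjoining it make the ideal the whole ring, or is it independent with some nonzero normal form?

First compute the reduced Gröbner basis of I by Buchberger's algorithm.
f_1 = -2xyz + 7x, LT = xyz.
f_2 = 2xz - x - 7y^3 + z, LT = xz.

S(f_1,f_2): lcm = xyz. S = 1/2xy - 7/2x + 7/2y^4 - 1/2yz.
  leading term xy: no divisor's leading term divides it; move 1/2xy to the remainder.
  leading term x: no divisor's leading term divides it; move -7/2x to the remainder.
  leading term y^4: no divisor's leading term divides it; move 7/2y^4 to the remainder.
  leading term yz: no divisor's leading term divides it; move -1/2yz to the remainder.
  remainder 1/2xy - 7/2x + 7/2y^4 - 1/2yz ≠ 0; add h_3 = 1/2xy - 7/2x + 7/2y^4 - 1/2yz to the basis.

S(f_1,h_3): lcm = xyz. S = 7xz - 7/2x - 7y^4z + yz^2.
  leading term xz: subtract (7/2)·f_2 from 7xz - 7/2x - 7y^4z + yz^2 → -7y^4z + 49/2y^3 + yz^2 - 7/2z
  leading term y^4z: no divisor's leading term divides it; move -7y^4z to the remainder.
  leading term y^3: no divisor's leading term divides it; move 49/2y^3 to the remainder.
  leading term yz^2: no divisor's leading term divides it; move yz^2 to the remainder.
  leading term z: no divisor's leading term divides it; move -7/2z to the remainder.
  remainder -7y^4z + 49/2y^3 + yz^2 - 7/2z ≠ 0; add h_4 = -7y^4z + 49/2y^3 + yz^2 - 7/2z to the basis.

The other S-polynomials (S(f_2,h_3), S(f_1,h_4), S(f_2,h_4), S(h_3,h_4)) all reduce to 0 modulo the current basis, so we have a Gröbner basis.
Inter-reduce: drop elements whose leading term is divisible by another's, tail-reduce, and make monic.
Reduced Gröbner basis: {xy - 7x + 7y^4 - yz, xz - 1/2x - 7/2y^3 + 1/2z, y^4z - 7/2y^3 - 1/7yz^2 + 1/2z}.
Label its elements g_1 = xy - 7x + 7y^4 - yz, g_2 = xz - 1/2x - 7/2y^3 + 1/2z, g_3 = y^4z - 7/2y^3 - 1/7yz^2 + 1/2z.

Reduce p = -4xz^2 + x + 14y^3z + 7y^3 - 2z^2 - z modulo G:
  leading term xz^2: subtract (-4z)·g_2 from -4xz^2 + x + 14y^3z + 7y^3 - 2z^2 - z → -2xz + x + 7y^3 - z
  leading term xz: subtract (-2)·g_2 from -2xz + x + 7y^3 - z → 0
  normal form = 0.
Since the normal form is 0, p ∈ I.

The remainder on division by a Gröbner basis is unique — it is the normal form.

-4xz^2 + x + 14y^3z + 7y^3 - 2z^2 - z lies in I (it reduces to 0).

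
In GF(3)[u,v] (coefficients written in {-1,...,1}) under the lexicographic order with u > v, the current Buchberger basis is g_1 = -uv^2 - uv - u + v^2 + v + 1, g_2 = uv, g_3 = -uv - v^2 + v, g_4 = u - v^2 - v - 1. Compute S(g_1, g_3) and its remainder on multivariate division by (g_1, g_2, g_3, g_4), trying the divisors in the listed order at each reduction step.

lcm(LM(g_1), LM(g_3)) = uv^2.
S = (lcm/LT(g_1))·g_1 − (lcm/LT(g_3))·g_3 = uv + u - v^3 - v - 1.
Reduce S modulo (g_1, g_2, g_3, g_4) in that order:
  leading term uv: subtract (1)·g_2 from uv + u - v^3 - v - 1 → u - v^3 - v - 1
  leading term u: subtract (1)·g_4 from u - v^3 - v - 1 → -v^3 + v^2
  leading term v^3: no divisor's leading term divides it; move -v^3 to the remainder.
  leading term v^2: no divisor's leading term divides it; move v^2 to the remainder.
The remainder -v^3 + v^2 is nonzero, so it would be added as the next basis element.

S(g_1, g_3) = uv + u - v^3 - v - 1; remainder on division = -v^3 + v^2.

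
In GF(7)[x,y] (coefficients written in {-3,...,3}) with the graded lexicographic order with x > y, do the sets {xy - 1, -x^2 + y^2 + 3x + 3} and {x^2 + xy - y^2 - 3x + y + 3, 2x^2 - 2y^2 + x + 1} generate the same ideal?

Since reduced Gröbner bases are canonical representatives of ideals under a given ordering, it suffices to compute and compare them.
Buchberger on the first generating set:
f_1 = xy - 1, LT = xy.
f_2 = -x^2 + y^2 + 3x + 3, LT = x^2.

S(f_1,f_2): lcm = x^2y. S = y^3 + 3xy - x + 3y.
  leading term y^3: no divisor's leading term divides it; move y^3 to the remainder.
  leading term xy: subtract (3)·f_1 from 3xy - x + 3y → -x + 3y + 3
  leading term x: no divisor's leading term divides it; move -x to the remainder.
  leading term y: no divisor's leading term divides it; move 3y to the remainder.
  leading term 1: no divisor's leading term divides it; move 3 to the remainder.
  remainder y^3 - x + 3y + 3 ≠ 0; add g_3 = y^3 - x + 3y + 3 to the basis.

The other S-polynomials (S(f_1,g_3), S(f_2,g_3)) all reduce to 0 modulo the current basis, so we have a Gröbner basis.
Inter-reduce: drop elements whose leading term is divisible by another's, tail-reduce, and make monic.
Reduced Gröbner basis: {y^3 - x + 3y + 3, x^2 - y^2 - 3x - 3, xy - 1}.

Buchberger on the second generating set:
h_1 = x^2 + xy - y^2 - 3x + y + 3, LT = x^2.
h_2 = 2x^2 - 2y^2 + x + 1, LT = x^2.

S(h_1,h_2): lcm = x^2. S = xy + y - 1.
  leading term xy: no divisor's leading term divides it; move xy to the remainder.
  leading term y: no divisor's leading term divides it; move y to the remainder.
  leading term 1: no divisor's leading term divides it; move -1 to the remainder.
  remainder xy + y - 1 ≠ 0; add k_3 = xy + y - 1 to the basis.

S(h_1,k_3): lcm = x^2y. S = xy^2 - y^3 + 3xy + y^2 + x + 3y.
  leading term xy^2: subtract (y)·k_3 from xy^2 - y^3 + 3xy + y^2 + x + 3y → -y^3 + 3xy + x - 3y
  leading term y^3: no divisor's leading term divides it; move -y^3 to the remainder.
  leading term xy: subtract (3)·k_3 from 3xy + x - 3y → x + y + 3
  leading term x: no divisor's leading term divides it; move x to the remainder.
  leading term y: no divisor's leading term divides it; move y to the remainder.
  leading term 1: no divisor's leading term divides it; move 3 to the remainder.
  remainder -y^3 + x + y + 3 ≠ 0; add k_4 = -y^3 + x + y + 3 to the basis.

The other S-polynomials (S(h_2,k_3), S(h_1,k_4), S(h_2,k_4), S(k_3,k_4)) all reduce to 0 modulo the current basis, so we have a Gröbner basis.
Inter-reduce: drop elements whose leading term is divisible by another's, tail-reduce, and make monic.
Reduced Gröbner basis: {y^3 - x - y - 3, x^2 - y^2 - 3x - 3, xy + y - 1}.

The bases are distinct; the ideals are different.
The choice of monomial ordering does not affect the verdict — as long as both bases are computed under the same ordering, their equality decides ideal equality.

No, the ideals differ.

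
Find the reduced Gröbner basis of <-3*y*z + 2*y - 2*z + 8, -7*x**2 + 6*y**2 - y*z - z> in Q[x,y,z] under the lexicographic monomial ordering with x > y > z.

G = {x**2 - 6/7*y**2 + 2/21*y + 1/21*z + 8/21, y*z - 2/3*y + 2/3*z - 8/3}

f_1 = -3*y*z + 2*y - 2*z + 8, LT = y*z.
f_2 = -7*x**2 + 6*y**2 - y*z - z, LT = x**2.

The S-polynomials (S(f_1,f_2)) all reduce to 0 modulo the current basis, so we have a Gröbner basis.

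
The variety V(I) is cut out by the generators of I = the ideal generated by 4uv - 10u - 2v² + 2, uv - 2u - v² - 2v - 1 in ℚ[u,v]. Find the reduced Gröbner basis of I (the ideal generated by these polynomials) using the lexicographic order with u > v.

G = {u - v² - 4v - 3, v³ + v² - 7v - 7}

The reduced Gröbner basis is the canonical form of the ideal for this ordering.

f_1 = 4uv - 10u - 2v² + 2, LT = uv.
f_2 = uv - 2u - v² - 2v - 1, LT = uv.

S(f_1,f_2): lcm = uv. S = -½u + ½v² + 2v + 3/2.
  leading term u: no divisor's leading term divides it; move -½u to the remainder.
  leading term v²: no divisor's leading term divides it; move ½v² to the remainder.
  leading term v: no divisor's leading term divides it; move 2v to the remainder.
  leading term 1: no divisor's leading term divides it; move 3/2 to the remainder.
  remainder -½u + ½v² + 2v + 3/2 ≠ 0; add g_3 = -½u + ½v² + 2v + 3/2 to the basis.

S(f_1,g_3): lcm = uv. S = -5/2u + v³ + 7/2v² + 3v + ½.
  leading term u: subtract (5)·g_3 from -5/2u + v³ + 7/2v² + 3v + ½ → v³ + v² - 7v - 7
  leading term v³: no divisor's leading term divides it; move v³ to the remainder.
  leading term v²: no divisor's leading term divides it; move v² to the remainder.
  leading term v: no divisor's leading term divides it; move -7v to the remainder.
  leading term 1: no divisor's leading term divides it; move -7 to the remainder.
  remainder v³ + v² - 7v - 7 ≠ 0; add g_4 = v³ + v² - 7v - 7 to the basis.

S(f_2,g_3): lcm = uv. S = -2u + v³ + 3v² + v - 1.
  leading term u: subtract (4)·g_3 from -2u + v³ + 3v² + v - 1 → v³ + v² - 7v - 7
  leading term v³: subtract (1)·g_4 from v³ + v² - 7v - 7 → 0
  remainder 0.

S(f_1,g_4): lcm = uv³. S = -7/2uv² + 7uv + 7u - ½v⁴ + ½v².
  leading term uv²: subtract (-⅞v)·f_1 from -7/2uv² + 7uv + 7u - ½v⁴ + ½v² → -7/4uv + 7u - ½v⁴ - 7/4v³ + ½v² + 7/4v
  leading term uv: subtract (-7/16)·f_1 from -7/4uv + 7u - ½v⁴ - 7/4v³ + ½v² + 7/4v → 21/8u - ½v⁴ - 7/4v³ - ⅜v² + 7/4v + ⅞
  leading term u: subtract (-21/4)·g_3 from 21/8u - ½v⁴ - 7/4v³ - ⅜v² + 7/4v + ⅞ → -½v⁴ - 7/4v³ + 9/4v² + 49/4v + 35/4
  leading term v⁴: subtract (-½v)·g_4 from -½v⁴ - 7/4v³ + 9/4v² + 49/4v + 35/4 → -5/4v³ - 5/4v² + 35/4v + 35/4
  leading term v³: subtract (-5/4)·g_4 from -5/4v³ - 5/4v² + 35/4v + 35/4 → 0
  remainder 0.

S(f_2,g_4): lcm = uv³. S = -3uv² + 7uv + 7u - v⁴ - 2v³ - v².
  leading term uv²: subtract (-¾v)·f_1 from -3uv² + 7uv + 7u - v⁴ - 2v³ - v² → -½uv + 7u - v⁴ - 7/2v³ - v² + 3/2v
  leading term uv: subtract (-⅛)·f_1 from -½uv + 7u - v⁴ - 7/2v³ - v² + 3/2v → 23/4u - v⁴ - 7/2v³ - 5/4v² + 3/2v + ¼
  leading term u: subtract (-23/2)·g_3 from 23/4u - v⁴ - 7/2v³ - 5/4v² + 3/2v + ¼ → -v⁴ - 7/2v³ + 9/2v² + 49/2v + 35/2
  leading term v⁴: subtract (-v)·g_4 from -v⁴ - 7/2v³ + 9/2v² + 49/2v + 35/2 → -5/2v³ - 5/2v² + 35/2v + 35/2
  leading term v³: subtract (-5/2)·g_4 from -5/2v³ - 5/2v² + 35/2v + 35/2 → 0
  remainder 0.

S(g_3,g_4): leading monomials are coprime, so the S-polynomial reduces to 0 (Buchberger's first criterion).
Every S-polynomial of the final basis reduces to 0, so we have a Gröbner basis.
Inter-reduce: drop elements whose leading term is divisible by another's, tail-reduce, and make monic.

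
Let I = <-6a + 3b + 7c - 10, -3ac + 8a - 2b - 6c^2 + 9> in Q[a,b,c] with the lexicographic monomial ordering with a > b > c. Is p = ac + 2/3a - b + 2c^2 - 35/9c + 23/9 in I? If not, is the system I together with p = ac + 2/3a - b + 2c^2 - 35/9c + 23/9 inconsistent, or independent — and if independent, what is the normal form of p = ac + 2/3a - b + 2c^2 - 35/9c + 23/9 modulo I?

First compute the reduced Gröbner basis of I by Buchberger's algorithm.
f_1 = -6a + 3b + 7c - 10, LT = a.
f_2 = -3ac + 8a - 2b - 6c^2 + 9, LT = ac.

S(f_1,f_2): lcm = ac. S = 8/3a - 1/2bc - 2/3b - 19/6c^2 + 5/3c + 3.
  leading term a: subtract (-4/9)·f_1 from 8/3a - 1/2bc - 2/3b - 19/6c^2 + 5/3c + 3 → -1/2bc + 2/3b - 19/6c^2 + 43/9c - 13/9
  leading term bc: no divisor's leading term divides it; move -1/2bc to the remainder.
  leading term b: no divisor's leading term divides it; move 2/3b to the remainder.
  leading term c^2: no divisor's leading term divides it; move -19/6c^2 to the remainder.
  leading term c: no divisor's leading term divides it; move 43/9c to the remainder.
  leading term 1: no divisor's leading term divides it; move -13/9 to the remainder.
  remainder -1/2bc + 2/3b - 19/6c^2 + 43/9c - 13/9 ≠ 0; add h_3 = -1/2bc + 2/3b - 19/6c^2 + 43/9c - 13/9 to the basis.

The other S-polynomials (S(f_1,h_3), S(f_2,h_3)) all reduce to 0 modulo the current basis, so we have a Gröbner basis.
Inter-reduce: drop elements whose leading term is divisible by another's, tail-reduce, and make monic.
Reduced Gröbner basis: {a - 1/2b - 7/6c + 5/3, bc - 4/3b + 19/3c^2 - 86/9c + 26/9}.
Label its elements g_1 = a - 1/2b - 7/6c + 5/3, g_2 = bc - 4/3b + 19/3c^2 - 86/9c + 26/9.

Reduce p = ac + 2/3a - b + 2c^2 - 35/9c + 23/9 modulo G:
  leading term ac: subtract (c)·g_1 from ac + 2/3a - b + 2c^2 - 35/9c + 23/9 → 2/3a + 1/2bc - b + 19/6c^2 - 50/9c + 23/9
  leading term a: subtract (2/3)·g_1 from 2/3a + 1/2bc - b + 19/6c^2 - 50/9c + 23/9 → 1/2bc - 2/3b + 19/6c^2 - 43/9c + 13/9
  leading term bc: subtract (1/2)·g_2 from 1/2bc - 2/3b + 19/6c^2 - 43/9c + 13/9 → 0
  normal form = 0.
Since the normal form is 0, p ∈ I.

ac + 2/3a - b + 2c^2 - 35/9c + 23/9 lies in I (it reduces to 0).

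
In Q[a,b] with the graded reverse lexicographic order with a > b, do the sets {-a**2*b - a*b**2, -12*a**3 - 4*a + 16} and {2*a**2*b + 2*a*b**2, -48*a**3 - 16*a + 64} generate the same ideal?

Two ideals are equal iff their reduced Gröbner bases coincide (the reduced basis is unique for a fixed ordering).
Buchberger on the first generating set:
f_1 = -a**2*b - a*b**2, LT = a**2*b.
f_2 = -12*a**3 - 4*a + 16, LT = a**3.

S(f_1,f_2): lcm = a**3*b. S = a**2*b**2 - 1/3*a*b + 4/3*b.
  leading term a**2*b**2: subtract (-b)·f_1 from a**2*b**2 - 1/3*a*b + 4/3*b → -a*b**3 - 1/3*a*b + 4/3*b
  leading term a*b**3: no divisor's leading term divides it; move -a*b**3 to the remainder.
  leading term a*b: no divisor's leading term divides it; move -1/3*a*b to the remainder.
  leading term b: no divisor's leading term divides it; move 4/3*b to the remainder.
  remainder -a*b**3 - 1/3*a*b + 4/3*b ≠ 0; add g_3 = -a*b**3 - 1/3*a*b + 4/3*b to the basis.

S(f_1,g_3): lcm = a**2*b**3. S = a*b**4 - 1/3*a**2*b + 4/3*a*b.
  leading term a*b**4: subtract (-b)·g_3 from a*b**4 - 1/3*a**2*b + 4/3*a*b → -1/3*a**2*b - 1/3*a*b**2 + 4/3*a*b + 4/3*b**2
  leading term a**2*b: subtract (1/3)·f_1 from -1/3*a**2*b - 1/3*a*b**2 + 4/3*a*b + 4/3*b**2 → 4/3*a*b + 4/3*b**2
  leading term a*b: no divisor's leading term divides it; move 4/3*a*b to the remainder.
  leading term b**2: no divisor's leading term divides it; move 4/3*b**2 to the remainder.
  remainder 4/3*a*b + 4/3*b**2 ≠ 0; add g_4 = 4/3*a*b + 4/3*b**2 to the basis.

S(g_3,g_4): lcm = a*b**3. S = -b**4 + 1/3*a*b - 4/3*b.
  leading term b**4: no divisor's leading term divides it; move -b**4 to the remainder.
  leading term a*b: subtract (1/4)·g_4 from 1/3*a*b - 4/3*b → -1/3*b**2 - 4/3*b
  leading term b**2: no divisor's leading term divides it; move -1/3*b**2 to the remainder.
  leading term b: no divisor's leading term divides it; move -4/3*b to the remainder.
  remainder -b**4 - 1/3*b**2 - 4/3*b ≠ 0; add g_5 = -b**4 - 1/3*b**2 - 4/3*b to the basis.

The other S-polynomials (S(f_2,g_3), S(f_1,g_4), S(f_2,g_4), S(f_1,g_5), S(f_2,g_5), S(g_3,g_5), S(g_4,g_5)) all reduce to 0 modulo the current basis, so we have a Gröbner basis.
Inter-reduce: drop elements whose leading term is divisible by another's, tail-reduce, and make monic.
Reduced Gröbner basis: {b**4 + 1/3*b**2 + 4/3*b, a**3 + 1/3*a - 4/3, a*b + b**2}.

Buchberger on the second generating set:
h_1 = 2*a**2*b + 2*a*b**2, LT = a**2*b.
h_2 = -48*a**3 - 16*a + 64, LT = a**3.

S(h_1,h_2): lcm = a**3*b. S = a**2*b**2 - 1/3*a*b + 4/3*b.
  leading term a**2*b**2: subtract (1/2*b)·h_1 from a**2*b**2 - 1/3*a*b + 4/3*b → -a*b**3 - 1/3*a*b + 4/3*b
  leading term a*b**3: no divisor's leading term divides it; move -a*b**3 to the remainder.
  leading term a*b: no divisor's leading term divides it; move -1/3*a*b to the remainder.
  leading term b: no divisor's leading term divides it; move 4/3*b to the remainder.
  remainder -a*b**3 - 1/3*a*b + 4/3*b ≠ 0; add k_3 = -a*b**3 - 1/3*a*b + 4/3*b to the basis.

S(h_1,k_3): lcm = a**2*b**3. S = a*b**4 - 1/3*a**2*b + 4/3*a*b.
  leading term a*b**4: subtract (-b)·k_3 from a*b**4 - 1/3*a**2*b + 4/3*a*b → -1/3*a**2*b - 1/3*a*b**2 + 4/3*a*b + 4/3*b**2
  leading term a**2*b: subtract (-1/6)·h_1 from -1/3*a**2*b - 1/3*a*b**2 + 4/3*a*b + 4/3*b**2 → 4/3*a*b + 4/3*b**2
  leading term a*b: no divisor's leading term divides it; move 4/3*a*b to the remainder.
  leading term b**2: no divisor's leading term divides it; move 4/3*b**2 to the remainder.
  remainder 4/3*a*b + 4/3*b**2 ≠ 0; add k_4 = 4/3*a*b + 4/3*b**2 to the basis.

S(k_3,k_4): lcm = a*b**3. S = -b**4 + 1/3*a*b - 4/3*b.
  leading term b**4: no divisor's leading term divides it; move -b**4 to the remainder.
  leading term a*b: subtract (1/4)·k_4 from 1/3*a*b - 4/3*b → -1/3*b**2 - 4/3*b
  leading term b**2: no divisor's leading term divides it; move -1/3*b**2 to the remainder.
  leading term b: no divisor's leading term divides it; move -4/3*b to the remainder.
  remainder -b**4 - 1/3*b**2 - 4/3*b ≠ 0; add k_5 = -b**4 - 1/3*b**2 - 4/3*b to the basis.

The other S-polynomials (S(h_2,k_3), S(h_1,k_4), S(h_2,k_4), S(h_1,k_5), S(h_2,k_5), S(k_3,k_5), S(k_4,k_5)) all reduce to 0 modulo the current basis, so we have a Gröbner basis.
Inter-reduce: drop elements whose leading term is divisible by another's, tail-reduce, and make monic.
Reduced Gröbner basis: {b**4 + 1/3*b**2 + 4/3*b, a**3 + 1/3*a - 4/3, a*b + b**2}.

These coincide, so the ideals are equal.
The choice of monomial ordering does not affect the verdict — as long as both bases are computed under the same ordering, their equality decides ideal equality.

Yes, the ideals are equal.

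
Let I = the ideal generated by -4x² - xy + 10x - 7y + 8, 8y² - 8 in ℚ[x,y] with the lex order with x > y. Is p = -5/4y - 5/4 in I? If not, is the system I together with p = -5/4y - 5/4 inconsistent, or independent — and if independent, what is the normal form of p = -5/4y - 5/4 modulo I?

-5/4y - 5/4 is independent of I; its normal form modulo I is -5/4y - 5/4.

First compute the reduced Gröbner basis of I by Buchberger's algorithm.
f_1 = -4x² - xy + 10x - 7y + 8, LT = x².
f_2 = 8y² - 8, LT = y².

The S-polynomials (S(f_1,f_2)) all reduce to 0 modulo the current basis, so we have a Gröbner basis.
Inter-reduce: drop elements whose leading term is divisible by another's, tail-reduce, and make monic.
Reduced Gröbner basis: {x² + ¼xy - 5/2x + 7/4y - 2, y² - 1}.
Label its elements g_1 = x² + ¼xy - 5/2x + 7/4y - 2, g_2 = y² - 1.

Reduce p = -5/4y - 5/4 modulo G:
  leading term y: no divisor's leading term divides it; move -5/4y to the remainder.
  leading term 1: no divisor's leading term divides it; move -5/4 to the remainder.
  normal form = -5/4y - 5/4.
The normal form is nonzero, so p ∉ I. Since p minus its normal form lies in I, I + (p) = I + (r) where r = -5/4y - 5/4; decide whether this ideal is the whole ring.
Run Buchberger on G together with r (pairs among the g_i already reduce to 0 since G is a Gröbner basis):
g_1 = x² + ¼xy - 5/2x + 7/4y - 2, LT = x².
g_2 = y² - 1, LT = y².
r = -5/4y - 5/4, LT = y.

The S-polynomials (S(g_1,g_2), S(g_1,r), S(g_2,r)) all reduce to 0 modulo the current basis, so we have a Gröbner basis.
Inter-reduce: drop elements whose leading term is divisible by another's, tail-reduce, and make monic.
Reduced Gröbner basis: {x² - 11/4x - 15/4, y + 1}.
The reduced Gröbner basis of I + (p) is {x² - 11/4x - 15/4, y + 1} ≠ {1}, a proper ideal, so the enlarged system stays consistent: p is independent of I, with normal form -5/4y - 5/4.

The remainder on division by a Gröbner basis is unique — it is the normal form.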